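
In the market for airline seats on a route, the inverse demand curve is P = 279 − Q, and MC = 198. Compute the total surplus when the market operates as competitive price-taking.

TS = 3280.5

Competitive firms price at marginal cost: P = 198, giving Q = 81.
CS = ½·(279 − 198)·81 = 3280.5; PS = (198 − 198)·81 = 0; TS = 3280.5.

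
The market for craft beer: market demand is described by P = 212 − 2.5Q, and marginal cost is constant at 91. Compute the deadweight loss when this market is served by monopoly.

Competitive firms price at marginal cost: P = 91, giving Q = 48.4.
Monopoly sets MR = MC: 212 − 5Q = 91 ⇒ Q = 24.2, P = 212 − 2.5·24.2 = 151.5.
DWL is the triangle between Q = 24.2 and Q = 48.4: ½·(48.4 − 24.2)·(151.5 − 91) = 732.05.

DWL = 732.05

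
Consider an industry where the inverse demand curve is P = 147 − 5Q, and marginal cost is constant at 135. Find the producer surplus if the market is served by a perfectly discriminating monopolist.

PS = 14.4

Under first-degree price discrimination the firm charges each unit its demand price and produces up to where P = MC, i.e. Q = 2.4. Consumer surplus is zero; producer surplus equals total surplus.
PS = ½·(147 − 135)·2.4 = 14.4.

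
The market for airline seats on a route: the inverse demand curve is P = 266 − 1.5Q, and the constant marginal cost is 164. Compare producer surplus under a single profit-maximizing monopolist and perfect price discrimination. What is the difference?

A monopolist chooses Q where MR = MC. MR = 266 − 3Q; setting this equal to 164 gives Q = 34 and P = 215.
PS = (215 − 164)·34 = 1734.
Under first-degree price discrimination the firm charges each unit its demand price and produces up to where P = MC, i.e. Q = 68. Consumer surplus is zero; producer surplus equals total surplus.
PS = ½·(266 − 164)·68 = 3468.
Change in producer surplus: 3468 − 1734 = 1734.

Producer surplus rises by 1734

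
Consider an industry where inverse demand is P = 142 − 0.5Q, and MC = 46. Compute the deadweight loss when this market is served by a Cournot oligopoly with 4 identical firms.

Perfect competition: P = MC = 46, so 142 − 0.5Q = 46 and Q = 192.
Cournot with 4 identical firms: the symmetric best-response condition is 142 − 2.5q = 46. Each firm produces q = 38.4, total output Q = 153.6, price P = 65.2.
DWL is the triangle between Q = 153.6 and Q = 192: ½·(192 − 153.6)·(65.2 − 46) = 368.64.

DWL = 368.64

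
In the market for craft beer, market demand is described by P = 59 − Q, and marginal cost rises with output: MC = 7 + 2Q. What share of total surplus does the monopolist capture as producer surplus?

The monopolist equates marginal revenue to marginal cost: 59 − 2Q = 7 + 2Q, so Q = 13. From demand, P = 46.
CS = ½·(59 − 46)·13 = 84.5.
PS = P·Q − VC(Q) = 46·13 − (7·13 + ½·2·13²) = 338.
Share captured = PS/TS = 338/422.5 = 0.8.

PS/TS = 0.8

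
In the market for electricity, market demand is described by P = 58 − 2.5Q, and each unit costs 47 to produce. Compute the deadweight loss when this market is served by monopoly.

DWL = 6.05

Perfect competition: P = MC = 47, so 58 − 2.5Q = 47 and Q = 4.4.
A monopolist chooses Q where MR = MC. MR = 58 − 5Q; setting this equal to 47 gives Q = 2.2 and P = 52.5.
DWL is the triangle between Q = 2.2 and Q = 4.4: ½·(4.4 − 2.2)·(52.5 − 47) = 6.05.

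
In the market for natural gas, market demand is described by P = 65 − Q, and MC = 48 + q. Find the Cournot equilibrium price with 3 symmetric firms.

P = 54.8

Cournot with 3 identical firms: the symmetric best-response condition is 65 − 4q = 48 + q. Each firm produces q = 3.4, total output Q = 10.2, price P = 54.8.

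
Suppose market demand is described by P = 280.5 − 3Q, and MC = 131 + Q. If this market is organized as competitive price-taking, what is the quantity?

Competitive equilibrium sets price equal to marginal cost: 280.5 − 3Q = 131 + Q, so Q = 37.375 and P = 168.375.

Q = 37.375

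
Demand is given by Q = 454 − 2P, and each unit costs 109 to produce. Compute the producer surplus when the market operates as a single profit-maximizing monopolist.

Inverting demand: P = 227 − 0.5Q.
A monopolist chooses Q where MR = MC. MR = 227 − Q; setting this equal to 109 gives Q = 118 and P = 168.
PS = (168 − 109)·118 = 6962.

PS = 6962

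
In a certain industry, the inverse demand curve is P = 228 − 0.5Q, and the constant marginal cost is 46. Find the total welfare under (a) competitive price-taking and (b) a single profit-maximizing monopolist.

Competition: TS = 33124; Monopoly: TS = 24843

Under competition P = MC = 46, so Q = (228 − 46)/0.5 = 364.
CS = ½·(228 − 46)·364 = 33124; PS = (46 − 46)·364 = 0; TS = 33124.
Monopoly sets MR = MC: 228 − Q = 46 ⇒ Q = 182, P = 228 − 0.5·182 = 137.
CS = ½·(228 − 137)·182 = 8281; PS = (137 − 46)·182 = 16562; TS = 24843.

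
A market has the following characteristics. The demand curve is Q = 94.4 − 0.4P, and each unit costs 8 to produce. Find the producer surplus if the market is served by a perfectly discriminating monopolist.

Inverting demand: P = 236 − 2.5Q.
With perfect price discrimination, output is the efficient level Q = 91.2 (where demand meets MC), but every buyer pays their willingness to pay: CS = 0 and PS = total surplus.
PS = ½·(236 − 8)·91.2 = 10396.8.

PS = 10396.8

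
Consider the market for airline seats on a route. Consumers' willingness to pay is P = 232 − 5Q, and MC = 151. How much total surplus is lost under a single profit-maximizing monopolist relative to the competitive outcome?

DWL = 164.025

Perfect competition: P = MC = 151, so 232 − 5Q = 151 and Q = 16.2.
A monopolist chooses Q where MR = MC. MR = 232 − 10Q; setting this equal to 151 gives Q = 8.1 and P = 191.5.
DWL is the triangle between Q = 8.1 and Q = 16.2: ½·(16.2 − 8.1)·(191.5 − 151) = 164.025.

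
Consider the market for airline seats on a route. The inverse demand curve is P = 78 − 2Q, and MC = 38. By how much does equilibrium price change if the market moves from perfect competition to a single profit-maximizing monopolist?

Equilibrium price rises by 20

Perfect competition: P = MC = 38, so 78 − 2Q = 38 and Q = 20.
Monopoly sets MR = MC: 78 − 4Q = 38 ⇒ Q = 10, P = 78 − 2·10 = 58.
Change in equilibrium price: 58 − 38 = 20.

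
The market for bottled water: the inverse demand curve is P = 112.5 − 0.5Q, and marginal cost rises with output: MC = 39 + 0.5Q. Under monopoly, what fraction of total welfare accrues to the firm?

The monopolist equates marginal revenue to marginal cost: 112.5 − Q = 39 + 0.5Q, so Q = 49. From demand, P = 88.
CS = ½·(112.5 − 88)·49 = 600.25.
PS = P·Q − VC(Q) = 88·49 − (39·49 + ½·0.5·49²) = 1800.75.
Share captured = PS/TS = 1800.75/2401 = 0.75.

PS/TS = 0.75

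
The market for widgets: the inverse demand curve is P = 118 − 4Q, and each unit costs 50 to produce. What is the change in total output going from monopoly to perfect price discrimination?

A monopolist chooses Q where MR = MC. MR = 118 − 8Q; setting this equal to 50 gives Q = 8.5 and P = 84.
With perfect price discrimination, output is the efficient level Q = 17 (where demand meets MC), but every buyer pays their willingness to pay: CS = 0 and PS = total surplus.
Change in total output: 17 − 8.5 = 8.5.

Total output rises by 8.5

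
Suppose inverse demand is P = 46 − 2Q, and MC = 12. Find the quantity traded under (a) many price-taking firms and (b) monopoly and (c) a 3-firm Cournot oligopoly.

Perfect competition: P = MC = 12, so 46 − 2Q = 12 and Q = 17.
Monopoly sets MR = MC: 46 − 4Q = 12 ⇒ Q = 8.5, P = 46 − 2·8.5 = 29.
In a 3-firm Cournot equilibrium, symmetry and the first-order condition give q = (46 − 12)/(8) = 4.25. So Q = 12.75 and P = 20.5.

Competition: Q = 17; Monopoly: Q = 8.5; Cournot: Q = 12.75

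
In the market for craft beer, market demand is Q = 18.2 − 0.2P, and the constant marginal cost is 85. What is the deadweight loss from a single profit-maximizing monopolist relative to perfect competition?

DWL = 0.9

Inverting demand: P = 91 − 5Q.
Perfect competition: P = MC = 85, so 91 − 5Q = 85 and Q = 1.2.
Monopoly sets MR = MC: 91 − 10Q = 85 ⇒ Q = 0.6, P = 91 − 5·0.6 = 88.
DWL is the triangle between Q = 0.6 and Q = 1.2: ½·(1.2 − 0.6)·(88 − 85) = 0.9.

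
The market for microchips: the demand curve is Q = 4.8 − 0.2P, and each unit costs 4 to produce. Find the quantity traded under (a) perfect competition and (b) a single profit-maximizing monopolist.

Inverting demand: P = 24 − 5Q.
Competitive firms price at marginal cost: P = 4, giving Q = 4.
The monopolist equates marginal revenue to marginal cost: 24 − 10Q = 4, so Q = 2. From demand, P = 14.

Competition: Q = 4; Monopoly: Q = 2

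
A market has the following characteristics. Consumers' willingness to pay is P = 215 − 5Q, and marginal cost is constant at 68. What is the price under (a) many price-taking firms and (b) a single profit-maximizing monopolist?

Competition: P = 68; Monopoly: P = 141.5

Competitive firms price at marginal cost: P = 68, giving Q = 29.4.
The monopolist equates marginal revenue to marginal cost: 215 − 10Q = 68, so Q = 14.7. From demand, P = 141.5.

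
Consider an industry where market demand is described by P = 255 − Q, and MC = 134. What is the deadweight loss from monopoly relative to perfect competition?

Competitive firms price at marginal cost: P = 134, giving Q = 121.
Monopoly sets MR = MC: 255 − 2Q = 134 ⇒ Q = 60.5, P = 255 − 60.5 = 194.5.
DWL is the triangle between Q = 60.5 and Q = 121: ½·(121 − 60.5)·(194.5 − 134) = 1830.125.

DWL = 1830.125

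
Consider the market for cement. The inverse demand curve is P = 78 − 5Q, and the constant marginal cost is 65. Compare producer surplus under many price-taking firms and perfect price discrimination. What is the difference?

Producer surplus rises by 16.9

Competitive firms price at marginal cost: P = 65, giving Q = 2.6.
PS = (65 − 65)·2.6 = 0.
A perfectly discriminating monopolist sells every unit with P(Q) ≥ MC(Q), so output equals the competitive quantity Q = 2.6. Each buyer pays their reservation price, so CS = 0 and the firm captures all surplus.
PS = ½·(78 − 65)·2.6 = 16.9.
Change in producer surplus: 16.9 − 0 = 16.9.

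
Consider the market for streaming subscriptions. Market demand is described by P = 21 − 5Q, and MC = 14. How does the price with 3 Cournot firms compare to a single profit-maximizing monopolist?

In a 3-firm Cournot equilibrium, symmetry and the first-order condition give q = (21 − 14)/(20) = 0.35. So Q = 1.05 and P = 15.75.
Monopoly sets MR = MC: 21 − 10Q = 14 ⇒ Q = 0.7, P = 21 − 5·0.7 = 17.5.

Cournot: P = 15.75; Monopoly: P = 17.5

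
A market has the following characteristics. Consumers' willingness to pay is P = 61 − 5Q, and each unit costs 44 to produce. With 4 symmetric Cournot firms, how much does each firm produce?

With 4 symmetric Cournot firms, each firm's FOC gives 61 − 25q = 44, so q = 0.68, Q = 4·0.68 = 2.72, and P = 47.4.

q_i = 0.68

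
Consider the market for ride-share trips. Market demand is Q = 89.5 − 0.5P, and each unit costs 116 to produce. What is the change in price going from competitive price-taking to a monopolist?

Inverting demand: P = 179 − 2Q.
Competitive firms price at marginal cost: P = 116, giving Q = 31.5.
A monopolist chooses Q where MR = MC. MR = 179 − 4Q; setting this equal to 116 gives Q = 15.75 and P = 147.5.
Change in price: 147.5 − 116 = 31.5.

P rises by 31.5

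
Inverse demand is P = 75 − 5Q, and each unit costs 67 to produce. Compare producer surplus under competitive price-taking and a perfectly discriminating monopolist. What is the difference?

PS rises by 6.4

Perfect competition: P = MC = 67, so 75 − 5Q = 67 and Q = 1.6.
PS = (67 − 67)·1.6 = 0.
A perfectly discriminating monopolist sells every unit with P(Q) ≥ MC(Q), so output equals the competitive quantity Q = 1.6. Each buyer pays their reservation price, so CS = 0 and the firm captures all surplus.
PS = ½·(75 − 67)·1.6 = 6.4.
Change in producer surplus: 6.4 − 0 = 6.4.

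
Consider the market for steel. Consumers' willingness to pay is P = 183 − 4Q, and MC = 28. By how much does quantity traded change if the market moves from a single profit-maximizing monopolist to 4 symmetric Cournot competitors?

Q rises by 11.625

Monopoly sets MR = MC: 183 − 8Q = 28 ⇒ Q = 19.375, P = 183 − 4·19.375 = 105.5.
In a 4-firm Cournot equilibrium, symmetry and the first-order condition give q = (183 − 28)/(20) = 7.75. So Q = 31 and P = 59.
Change in quantity traded: 31 − 19.375 = 11.625.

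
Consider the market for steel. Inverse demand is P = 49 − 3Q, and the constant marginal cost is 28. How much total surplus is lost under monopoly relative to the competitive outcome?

DWL = 18.375

Under competition P = MC = 28, so Q = (49 − 28)/3 = 7.
A monopolist chooses Q where MR = MC. MR = 49 − 6Q; setting this equal to 28 gives Q = 3.5 and P = 38.5.
DWL is the triangle between Q = 3.5 and Q = 7: ½·(7 − 3.5)·(38.5 − 28) = 18.375.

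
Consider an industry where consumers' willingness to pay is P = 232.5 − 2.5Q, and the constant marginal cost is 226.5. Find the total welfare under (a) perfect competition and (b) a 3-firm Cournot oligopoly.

Competition: TS = 7.2; Cournot: TS = 6.75

Competitive firms price at marginal cost: P = 226.5, giving Q = 2.4.
CS = ½·(232.5 − 226.5)·2.4 = 7.2; PS = (226.5 − 226.5)·2.4 = 0; TS = 7.2.
With 3 symmetric Cournot firms, each firm's FOC gives 232.5 − 10q = 226.5, so q = 0.6, Q = 3·0.6 = 1.8, and P = 228.
CS = ½·(232.5 − 228)·1.8 = 4.05; PS = (228 − 226.5)·1.8 = 2.7; TS = 6.75.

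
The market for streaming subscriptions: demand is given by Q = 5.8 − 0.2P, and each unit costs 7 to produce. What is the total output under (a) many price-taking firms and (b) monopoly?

Competition: Q = 4.4; Monopoly: Q = 2.2

Inverting demand: P = 29 − 5Q.
Competitive firms price at marginal cost: P = 7, giving Q = 4.4.
Monopoly sets MR = MC: 29 − 10Q = 7 ⇒ Q = 2.2, P = 29 − 5·2.2 = 18.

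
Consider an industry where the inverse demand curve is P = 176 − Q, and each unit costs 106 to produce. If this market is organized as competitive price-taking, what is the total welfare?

Competitive firms price at marginal cost: P = 106, giving Q = 70.
CS = ½·(176 − 106)·70 = 2450; PS = (106 − 106)·70 = 0; TS = 2450.

TS = 2450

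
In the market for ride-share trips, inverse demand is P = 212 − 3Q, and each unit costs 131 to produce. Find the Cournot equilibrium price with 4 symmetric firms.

With 4 symmetric Cournot firms, each firm's FOC gives 212 − 15q = 131, so q = 5.4, Q = 4·5.4 = 21.6, and P = 147.2.

P = 147.2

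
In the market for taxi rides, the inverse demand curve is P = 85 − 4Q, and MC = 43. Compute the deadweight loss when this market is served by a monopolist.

Under competition P = MC = 43, so Q = (85 − 43)/4 = 10.5.
Monopoly sets MR = MC: 85 − 8Q = 43 ⇒ Q = 5.25, P = 85 − 4·5.25 = 64.
DWL is the triangle between Q = 5.25 and Q = 10.5: ½·(10.5 − 5.25)·(64 − 43) = 55.125.

DWL = 55.125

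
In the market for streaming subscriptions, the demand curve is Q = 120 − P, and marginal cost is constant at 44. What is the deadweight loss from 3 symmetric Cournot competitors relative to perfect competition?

Inverting demand: P = 120 − Q.
Under competition P = MC = 44, so Q = (120 − 44)/1 = 76.
Cournot with 3 identical firms: the symmetric best-response condition is 120 − 4q = 44. Each firm produces q = 19, total output Q = 57, price P = 63.
DWL is the triangle between Q = 57 and Q = 76: ½·(76 − 57)·(63 − 44) = 180.5.

DWL = 180.5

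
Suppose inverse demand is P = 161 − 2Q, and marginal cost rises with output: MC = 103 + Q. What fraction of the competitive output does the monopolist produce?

Monopoly sets MR = MC: 161 − 4Q = 103 + Q ⇒ Q = 11.6, P = 161 − 2·11.6 = 137.8.
Competitive equilibrium sets price equal to marginal cost: 161 − 2Q = 103 + Q, so Q = 58/3 and P = 367/3.
Ratio Q_m/Q_c = 11.6/(58/3) = 0.6.

Q_m/Q_c = 0.6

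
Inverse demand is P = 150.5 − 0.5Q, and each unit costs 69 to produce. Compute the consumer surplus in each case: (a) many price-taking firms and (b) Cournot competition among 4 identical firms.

Competition: CS = 6642.25; Cournot: CS = 4251.04

Perfect competition: P = MC = 69, so 150.5 − 0.5Q = 69 and Q = 163.
CS = ½·(150.5 − 69)·163 = 6642.25.
In a 4-firm Cournot equilibrium, symmetry and the first-order condition give q = (150.5 − 69)/(2.5) = 32.6. So Q = 130.4 and P = 85.3.
CS = ½·(150.5 − 85.3)·130.4 = 4251.04.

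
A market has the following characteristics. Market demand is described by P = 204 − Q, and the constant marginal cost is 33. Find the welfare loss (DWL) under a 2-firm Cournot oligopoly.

Competitive firms price at marginal cost: P = 33, giving Q = 171.
With 2 symmetric Cournot firms, each firm's FOC gives 204 − 3q = 33, so q = 57, Q = 2·57 = 114, and P = 90.
DWL is the triangle between Q = 114 and Q = 171: ½·(171 − 114)·(90 − 33) = 1624.5.

DWL = 1624.5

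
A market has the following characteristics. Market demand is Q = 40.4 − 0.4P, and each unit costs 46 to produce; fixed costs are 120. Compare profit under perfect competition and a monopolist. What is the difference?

π rises by 302.5

Inverting demand: P = 101 − 2.5Q.
Under competition P = MC = 46, so Q = (101 − 46)/2.5 = 22.
Profit = (46 − 46)·22 − 120 = −120.
Monopoly sets MR = MC: 101 − 5Q = 46 ⇒ Q = 11, P = 101 − 2.5·11 = 73.5.
Profit = (73.5 − 46)·11 − 120 = 182.5.
Change in profit: 182.5 − −120 = 302.5.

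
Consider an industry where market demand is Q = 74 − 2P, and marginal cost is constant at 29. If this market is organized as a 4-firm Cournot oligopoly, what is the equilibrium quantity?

Q = 12.8

Inverting demand: P = 37 − 0.5Q.
In a 4-firm Cournot equilibrium, symmetry and the first-order condition give q = (37 − 29)/(2.5) = 3.2. So Q = 12.8 and P = 30.6.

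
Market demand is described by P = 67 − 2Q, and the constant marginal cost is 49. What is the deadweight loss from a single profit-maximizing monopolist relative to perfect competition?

Competitive firms price at marginal cost: P = 49, giving Q = 9.
The monopolist equates marginal revenue to marginal cost: 67 − 4Q = 49, so Q = 4.5. From demand, P = 58.
DWL is the triangle between Q = 4.5 and Q = 9: ½·(9 − 4.5)·(58 − 49) = 20.25.

DWL = 20.25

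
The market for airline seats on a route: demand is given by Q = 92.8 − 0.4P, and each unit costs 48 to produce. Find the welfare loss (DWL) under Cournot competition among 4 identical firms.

Inverting demand: P = 232 − 2.5Q.
Perfect competition: P = MC = 48, so 232 − 2.5Q = 48 and Q = 73.6.
With 4 symmetric Cournot firms, each firm's FOC gives 232 − 12.5q = 48, so q = 14.72, Q = 4·14.72 = 58.88, and P = 84.8.
DWL is the triangle between Q = 58.88 and Q = 73.6: ½·(73.6 − 58.88)·(84.8 − 48) = 270.848.

DWL = 270.848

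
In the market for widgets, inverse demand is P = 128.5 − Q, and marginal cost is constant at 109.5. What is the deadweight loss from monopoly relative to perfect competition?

DWL = 45.125

Perfect competition: P = MC = 109.5, so 128.5 − Q = 109.5 and Q = 19.
Monopoly sets MR = MC: 128.5 − 2Q = 109.5 ⇒ Q = 9.5, P = 128.5 − 9.5 = 119.
DWL is the triangle between Q = 9.5 and Q = 19: ½·(19 − 9.5)·(119 − 109.5) = 45.125.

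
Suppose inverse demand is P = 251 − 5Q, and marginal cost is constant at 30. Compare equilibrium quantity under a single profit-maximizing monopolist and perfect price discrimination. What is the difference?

Monopoly sets MR = MC: 251 − 10Q = 30 ⇒ Q = 22.1, P = 251 − 5·22.1 = 140.5.
With perfect price discrimination, output is the efficient level Q = 44.2 (where demand meets MC), but every buyer pays their willingness to pay: CS = 0 and PS = total surplus.
Change in equilibrium quantity: 44.2 − 22.1 = 22.1.

Q rises by 22.1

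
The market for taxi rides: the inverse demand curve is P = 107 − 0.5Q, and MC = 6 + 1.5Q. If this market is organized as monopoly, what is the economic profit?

The monopolist equates marginal revenue to marginal cost: 107 − Q = 6 + 1.5Q, so Q = 40.4. From demand, P = 86.8.
Profit = 86.8·40.4 − (6·40.4 + ½·1.5·40.4²) = 2040.2.

Profit = 2040.2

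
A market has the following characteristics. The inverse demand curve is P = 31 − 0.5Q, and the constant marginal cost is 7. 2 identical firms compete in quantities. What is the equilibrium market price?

Cournot with 2 identical firms: the symmetric best-response condition is 31 − 1.5q = 7. Each firm produces q = 16, total output Q = 32, price P = 15.

P = 15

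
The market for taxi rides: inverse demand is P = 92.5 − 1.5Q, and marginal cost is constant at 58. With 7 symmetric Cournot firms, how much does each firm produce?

Cournot with 7 identical firms: the symmetric best-response condition is 92.5 − 12q = 58. Each firm produces q = 2.875, total output Q = 20.125, price P = 997/16.

q_i = 2.875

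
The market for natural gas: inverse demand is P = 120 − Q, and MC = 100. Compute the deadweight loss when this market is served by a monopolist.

Under competition P = MC = 100, so Q = (120 − 100)/1 = 20.
Monopoly sets MR = MC: 120 − 2Q = 100 ⇒ Q = 10, P = 120 − 10 = 110.
DWL is the triangle between Q = 10 and Q = 20: ½·(20 − 10)·(110 − 100) = 50.

DWL = 50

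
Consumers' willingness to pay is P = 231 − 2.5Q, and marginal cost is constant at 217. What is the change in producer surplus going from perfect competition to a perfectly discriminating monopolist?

PS rises by 39.2

Competitive firms price at marginal cost: P = 217, giving Q = 5.6.
PS = (217 − 217)·5.6 = 0.
Under first-degree price discrimination the firm charges each unit its demand price and produces up to where P = MC, i.e. Q = 5.6. Consumer surplus is zero; producer surplus equals total surplus.
PS = ½·(231 − 217)·5.6 = 39.2.
Change in producer surplus: 39.2 − 0 = 39.2.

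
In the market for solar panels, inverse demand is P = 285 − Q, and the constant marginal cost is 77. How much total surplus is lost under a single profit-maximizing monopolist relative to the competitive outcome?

Competitive firms price at marginal cost: P = 77, giving Q = 208.
The monopolist equates marginal revenue to marginal cost: 285 − 2Q = 77, so Q = 104. From demand, P = 181.
DWL is the triangle between Q = 104 and Q = 208: ½·(208 − 104)·(181 − 77) = 5408.

DWL = 5408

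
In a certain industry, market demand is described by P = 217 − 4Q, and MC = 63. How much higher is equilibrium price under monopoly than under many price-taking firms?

Equilibrium price rises by 77

Competitive firms price at marginal cost: P = 63, giving Q = 38.5.
The monopolist equates marginal revenue to marginal cost: 217 − 8Q = 63, so Q = 19.25. From demand, P = 140.
Change in equilibrium price: 140 − 63 = 77.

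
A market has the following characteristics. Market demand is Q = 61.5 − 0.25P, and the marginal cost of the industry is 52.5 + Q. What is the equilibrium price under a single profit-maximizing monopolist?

Inverting demand: P = 246 − 4Q.
Monopoly sets MR = MC: 246 − 8Q = 52.5 + Q ⇒ Q = 21.5, P = 246 − 4·21.5 = 160.

P = 160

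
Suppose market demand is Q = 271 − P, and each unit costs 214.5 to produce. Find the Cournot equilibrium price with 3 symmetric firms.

Inverting demand: P = 271 − Q.
Cournot with 3 identical firms: the symmetric best-response condition is 271 − 4q = 214.5. Each firm produces q = 14.125, total output Q = 42.375, price P = 228.625.

P = 228.625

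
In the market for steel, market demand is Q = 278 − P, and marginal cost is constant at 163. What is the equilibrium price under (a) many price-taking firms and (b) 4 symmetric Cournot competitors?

Competition: P = 163; Cournot: P = 186

Inverting demand: P = 278 − Q.
Competitive firms price at marginal cost: P = 163, giving Q = 115.
Cournot with 4 identical firms: the symmetric best-response condition is 278 − 5q = 163. Each firm produces q = 23, total output Q = 92, price P = 186.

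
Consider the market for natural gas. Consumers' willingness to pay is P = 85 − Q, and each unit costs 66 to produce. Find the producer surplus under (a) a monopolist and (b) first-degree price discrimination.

A monopolist chooses Q where MR = MC. MR = 85 − 2Q; setting this equal to 66 gives Q = 9.5 and P = 75.5.
PS = (75.5 − 66)·9.5 = 90.25.
With perfect price discrimination, output is the efficient level Q = 19 (where demand meets MC), but every buyer pays their willingness to pay: CS = 0 and PS = total surplus.
PS = ½·(85 − 66)·19 = 180.5.

Monopoly: PS = 90.25; Perfect PD: PS = 180.5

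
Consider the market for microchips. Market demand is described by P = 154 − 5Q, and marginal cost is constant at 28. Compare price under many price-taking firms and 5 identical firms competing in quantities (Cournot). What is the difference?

Perfect competition: P = MC = 28, so 154 − 5Q = 28 and Q = 25.2.
Cournot with 5 identical firms: the symmetric best-response condition is 154 − 30q = 28. Each firm produces q = 4.2, total output Q = 21, price P = 49.
Change in price: 49 − 28 = 21.

Price rises by 21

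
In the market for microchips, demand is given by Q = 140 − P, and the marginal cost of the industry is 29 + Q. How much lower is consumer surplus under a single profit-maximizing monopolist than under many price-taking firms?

Inverting demand: P = 140 − Q.
Competitive equilibrium sets price equal to marginal cost: 140 − Q = 29 + Q, so Q = 55.5 and P = 84.5.
CS = ½·(140 − 84.5)·55.5 = 1540.125.
Monopoly sets MR = MC: 140 − 2Q = 29 + Q ⇒ Q = 37, P = 140 − 37 = 103.
CS = ½·(140 − 103)·37 = 684.5.
Change in consumer surplus: 684.5 − 1540.125 = −855.625.

Consumer surplus falls by 855.625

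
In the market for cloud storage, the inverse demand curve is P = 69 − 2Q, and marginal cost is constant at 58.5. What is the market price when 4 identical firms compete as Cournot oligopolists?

In a 4-firm Cournot equilibrium, symmetry and the first-order condition give q = (69 − 58.5)/(10) = 1.05. So Q = 4.2 and P = 60.6.

P = 60.6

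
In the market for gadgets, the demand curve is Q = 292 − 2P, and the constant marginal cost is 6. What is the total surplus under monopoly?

TS = 14700

Inverting demand: P = 146 − 0.5Q.
The monopolist equates marginal revenue to marginal cost: 146 − Q = 6, so Q = 140. From demand, P = 76.
CS = ½·(146 − 76)·140 = 4900; PS = (76 − 6)·140 = 9800; TS = 14700.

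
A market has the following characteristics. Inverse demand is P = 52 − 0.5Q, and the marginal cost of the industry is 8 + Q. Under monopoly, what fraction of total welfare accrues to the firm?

A monopolist chooses Q where MR = MC. MR = 52 − Q; setting this equal to 8 + Q gives Q = 22 and P = 41.
CS = ½·(52 − 41)·22 = 121.
PS = P·Q − VC(Q) = 41·22 − (8·22 + ½·1·22²) = 484.
Share captured = PS/TS = 484/605 = 0.8.

PS/TS = 0.8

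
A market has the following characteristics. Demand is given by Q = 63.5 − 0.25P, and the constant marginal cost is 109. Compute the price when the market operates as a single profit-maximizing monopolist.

P = 181.5

Inverting demand: P = 254 − 4Q.
A monopolist chooses Q where MR = MC. MR = 254 − 8Q; setting this equal to 109 gives Q = 18.125 and P = 181.5.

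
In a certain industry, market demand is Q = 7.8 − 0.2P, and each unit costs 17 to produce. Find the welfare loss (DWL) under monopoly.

Inverting demand: P = 39 − 5Q.
Under competition P = MC = 17, so Q = (39 − 17)/5 = 4.4.
Monopoly sets MR = MC: 39 − 10Q = 17 ⇒ Q = 2.2, P = 39 − 5·2.2 = 28.
DWL is the triangle between Q = 2.2 and Q = 4.4: ½·(4.4 − 2.2)·(28 − 17) = 12.1.

DWL = 12.1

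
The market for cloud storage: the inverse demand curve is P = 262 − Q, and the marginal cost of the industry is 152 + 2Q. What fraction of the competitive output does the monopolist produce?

Q_m/Q_c = 0.75

The monopolist equates marginal revenue to marginal cost: 262 − 2Q = 152 + 2Q, so Q = 27.5. From demand, P = 234.5.
Competitive equilibrium sets price equal to marginal cost: 262 − Q = 152 + 2Q, so Q = 110/3 and P = 676/3.
Ratio Q_m/Q_c = 27.5/(110/3) = 0.75.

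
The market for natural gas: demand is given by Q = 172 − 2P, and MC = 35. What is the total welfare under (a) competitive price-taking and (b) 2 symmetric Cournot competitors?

Competition: TS = 2601; Cournot: TS = 2312

Inverting demand: P = 86 − 0.5Q.
Perfect competition: P = MC = 35, so 86 − 0.5Q = 35 and Q = 102.
CS = ½·(86 − 35)·102 = 2601; PS = (35 − 35)·102 = 0; TS = 2601.
In a 2-firm Cournot equilibrium, symmetry and the first-order condition give q = (86 − 35)/(1.5) = 34. So Q = 68 and P = 52.
CS = ½·(86 − 52)·68 = 1156; PS = (52 − 35)·68 = 1156; TS = 2312.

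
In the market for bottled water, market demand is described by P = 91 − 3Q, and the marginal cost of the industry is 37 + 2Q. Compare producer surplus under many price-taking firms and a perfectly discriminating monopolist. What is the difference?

Competitive equilibrium sets price equal to marginal cost: 91 − 3Q = 37 + 2Q, so Q = 10.8 and P = 58.6.
PS = P·Q − VC(Q) = 58.6·10.8 − (37·10.8 + ½·2·10.8²) = 116.64.
With perfect price discrimination, output is the efficient level Q = 10.8 (where demand meets MC), but every buyer pays their willingness to pay: CS = 0 and PS = total surplus.
PS = ½·(91 − 37)·10.8 = 291.6.
Change in producer surplus: 291.6 − 116.64 = 174.96.

PS rises by 174.96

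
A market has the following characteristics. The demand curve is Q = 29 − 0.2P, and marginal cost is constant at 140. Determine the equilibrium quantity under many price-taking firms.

Inverting demand: P = 145 − 5Q.
Under competition P = MC = 140, so Q = (145 − 140)/5 = 1.

Q = 1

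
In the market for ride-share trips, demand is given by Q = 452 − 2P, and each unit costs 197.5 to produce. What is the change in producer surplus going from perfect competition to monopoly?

Inverting demand: P = 226 − 0.5Q.
Under competition P = MC = 197.5, so Q = (226 − 197.5)/0.5 = 57.
PS = (197.5 − 197.5)·57 = 0.
Monopoly sets MR = MC: 226 − Q = 197.5 ⇒ Q = 28.5, P = 226 − 0.5·28.5 = 211.75.
PS = (211.75 − 197.5)·28.5 = 406.125.
Change in producer surplus: 406.125 − 0 = 406.125.

PS rises by 406.125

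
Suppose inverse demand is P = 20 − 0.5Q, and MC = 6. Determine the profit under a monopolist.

The monopolist equates marginal revenue to marginal cost: 20 − Q = 6, so Q = 14. From demand, P = 13.
Profit = (13 − 6)·14 = 98.

Profit = 98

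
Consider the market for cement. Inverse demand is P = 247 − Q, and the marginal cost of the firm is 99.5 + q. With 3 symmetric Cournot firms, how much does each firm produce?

q_i = 29.5

In a 3-firm Cournot equilibrium, symmetry and the first-order condition give q = (247 − 99.5)/(5) = 29.5. So Q = 88.5 and P = 158.5.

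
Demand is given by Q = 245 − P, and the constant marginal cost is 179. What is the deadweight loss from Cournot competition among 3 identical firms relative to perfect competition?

Inverting demand: P = 245 − Q.
Perfect competition: P = MC = 179, so 245 − Q = 179 and Q = 66.
Cournot with 3 identical firms: the symmetric best-response condition is 245 − 4q = 179. Each firm produces q = 16.5, total output Q = 49.5, price P = 195.5.
DWL is the triangle between Q = 49.5 and Q = 66: ½·(66 − 49.5)·(195.5 − 179) = 136.125.

DWL = 136.125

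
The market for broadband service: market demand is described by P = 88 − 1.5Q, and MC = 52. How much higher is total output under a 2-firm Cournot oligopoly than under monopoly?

Q rises by 4

A monopolist chooses Q where MR = MC. MR = 88 − 3Q; setting this equal to 52 gives Q = 12 and P = 70.
In a 2-firm Cournot equilibrium, symmetry and the first-order condition give q = (88 − 52)/(4.5) = 8. So Q = 16 and P = 64.
Change in total output: 16 − 12 = 4.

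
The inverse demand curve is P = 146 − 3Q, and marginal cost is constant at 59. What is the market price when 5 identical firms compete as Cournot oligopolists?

P = 73.5

With 5 symmetric Cournot firms, each firm's FOC gives 146 − 18q = 59, so q = 29/6, Q = 5·29/6 = 145/6, and P = 73.5.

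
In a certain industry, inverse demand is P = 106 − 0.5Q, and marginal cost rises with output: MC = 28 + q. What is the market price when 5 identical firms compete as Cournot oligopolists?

P = 57.25

In a 5-firm Cournot equilibrium, symmetry and the first-order condition give q = (106 − 28)/(4) = 19.5. So Q = 97.5 and P = 57.25.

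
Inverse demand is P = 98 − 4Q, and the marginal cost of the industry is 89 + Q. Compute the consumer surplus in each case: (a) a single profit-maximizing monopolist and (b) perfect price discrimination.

Monopoly sets MR = MC: 98 − 8Q = 89 + Q ⇒ Q = 1, P = 98 − 4·1 = 94.
CS = ½·(98 − 94)·1 = 2.
With perfect price discrimination, output is the efficient level Q = 1.8 (where demand meets MC), but every buyer pays their willingness to pay: CS = 0 and PS = total surplus.
CS = 0.

Monopoly: CS = 2; Perfect PD: CS = 0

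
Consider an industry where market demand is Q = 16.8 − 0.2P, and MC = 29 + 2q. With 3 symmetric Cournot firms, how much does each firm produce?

q_i = 2.5

Inverting demand: P = 84 − 5Q.
Cournot with 3 identical firms: the symmetric best-response condition is 84 − 20q = 29 + 2q. Each firm produces q = 2.5, total output Q = 7.5, price P = 46.5.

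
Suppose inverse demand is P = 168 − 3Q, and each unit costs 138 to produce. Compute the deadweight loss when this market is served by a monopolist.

DWL = 37.5

Competitive firms price at marginal cost: P = 138, giving Q = 10.
Monopoly sets MR = MC: 168 − 6Q = 138 ⇒ Q = 5, P = 168 − 3·5 = 153.
DWL is the triangle between Q = 5 and Q = 10: ½·(10 − 5)·(153 − 138) = 37.5.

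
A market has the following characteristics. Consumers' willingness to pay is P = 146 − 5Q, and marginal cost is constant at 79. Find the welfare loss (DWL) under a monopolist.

DWL = 112.225

Under competition P = MC = 79, so Q = (146 − 79)/5 = 13.4.
A monopolist chooses Q where MR = MC. MR = 146 − 10Q; setting this equal to 79 gives Q = 6.7 and P = 112.5.
DWL is the triangle between Q = 6.7 and Q = 13.4: ½·(13.4 − 6.7)·(112.5 − 79) = 112.225.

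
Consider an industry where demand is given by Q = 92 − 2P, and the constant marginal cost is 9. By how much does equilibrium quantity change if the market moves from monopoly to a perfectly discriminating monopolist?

Q rises by 37

Inverting demand: P = 46 − 0.5Q.
A monopolist chooses Q where MR = MC. MR = 46 − Q; setting this equal to 9 gives Q = 37 and P = 27.5.
A perfectly discriminating monopolist sells every unit with P(Q) ≥ MC(Q), so output equals the competitive quantity Q = 74. Each buyer pays their reservation price, so CS = 0 and the firm captures all surplus.
Change in equilibrium quantity: 74 − 37 = 37.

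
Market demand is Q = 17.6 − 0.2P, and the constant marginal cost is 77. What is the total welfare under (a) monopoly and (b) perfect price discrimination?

Inverting demand: P = 88 − 5Q.
Monopoly sets MR = MC: 88 − 10Q = 77 ⇒ Q = 1.1, P = 88 − 5·1.1 = 82.5.
CS = ½·(88 − 82.5)·1.1 = 3.025; PS = (82.5 − 77)·1.1 = 6.05; TS = 9.075.
Under first-degree price discrimination the firm charges each unit its demand price and produces up to where P = MC, i.e. Q = 2.2. Consumer surplus is zero; producer surplus equals total surplus.
TS = 12.1 (equal to competitive TS).

Monopoly: TS = 9.075; Perfect PD: TS = 12.1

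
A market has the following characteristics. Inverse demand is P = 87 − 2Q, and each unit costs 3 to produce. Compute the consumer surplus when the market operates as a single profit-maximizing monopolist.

The monopolist equates marginal revenue to marginal cost: 87 − 4Q = 3, so Q = 21. From demand, P = 45.
CS = ½·(87 − 45)·21 = 441.

CS = 441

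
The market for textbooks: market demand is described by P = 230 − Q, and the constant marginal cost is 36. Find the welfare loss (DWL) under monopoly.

DWL = 4704.5

Perfect competition: P = MC = 36, so 230 − Q = 36 and Q = 194.
A monopolist chooses Q where MR = MC. MR = 230 − 2Q; setting this equal to 36 gives Q = 97 and P = 133.
DWL is the triangle between Q = 97 and Q = 194: ½·(194 − 97)·(133 − 36) = 4704.5.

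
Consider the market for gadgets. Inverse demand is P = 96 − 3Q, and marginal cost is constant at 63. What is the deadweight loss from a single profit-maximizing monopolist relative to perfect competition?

Perfect competition: P = MC = 63, so 96 − 3Q = 63 and Q = 11.
A monopolist chooses Q where MR = MC. MR = 96 − 6Q; setting this equal to 63 gives Q = 5.5 and P = 79.5.
DWL is the triangle between Q = 5.5 and Q = 11: ½·(11 − 5.5)·(79.5 − 63) = 45.375.

DWL = 45.375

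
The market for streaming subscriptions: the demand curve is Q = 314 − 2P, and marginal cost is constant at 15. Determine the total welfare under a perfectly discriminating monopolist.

Inverting demand: P = 157 − 0.5Q.
Under first-degree price discrimination the firm charges each unit its demand price and produces up to where P = MC, i.e. Q = 284. Consumer surplus is zero; producer surplus equals total surplus.
TS = 20164 (equal to competitive TS).

TS = 20164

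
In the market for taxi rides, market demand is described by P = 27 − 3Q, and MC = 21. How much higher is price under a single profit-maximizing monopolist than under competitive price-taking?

Competitive firms price at marginal cost: P = 21, giving Q = 2.
A monopolist chooses Q where MR = MC. MR = 27 − 6Q; setting this equal to 21 gives Q = 1 and P = 24.
Change in price: 24 − 21 = 3.

P rises by 3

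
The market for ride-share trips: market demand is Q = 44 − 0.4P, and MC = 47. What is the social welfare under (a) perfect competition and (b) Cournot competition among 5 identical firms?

Inverting demand: P = 110 − 2.5Q.
Perfect competition: P = MC = 47, so 110 − 2.5Q = 47 and Q = 25.2.
CS = ½·(110 − 47)·25.2 = 793.8; PS = (47 − 47)·25.2 = 0; TS = 793.8.
With 5 symmetric Cournot firms, each firm's FOC gives 110 − 15q = 47, so q = 4.2, Q = 5·4.2 = 21, and P = 57.5.
CS = ½·(110 − 57.5)·21 = 551.25; PS = (57.5 − 47)·21 = 220.5; TS = 771.75.

Competition: TS = 793.8; Cournot: TS = 771.75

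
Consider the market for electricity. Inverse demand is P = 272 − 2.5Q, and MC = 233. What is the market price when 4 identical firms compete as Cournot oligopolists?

P = 240.8

In a 4-firm Cournot equilibrium, symmetry and the first-order condition give q = (272 − 233)/(12.5) = 3.12. So Q = 12.48 and P = 240.8.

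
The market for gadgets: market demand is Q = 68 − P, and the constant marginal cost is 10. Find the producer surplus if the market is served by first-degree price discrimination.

Inverting demand: P = 68 − Q.
Under first-degree price discrimination the firm charges each unit its demand price and produces up to where P = MC, i.e. Q = 58. Consumer surplus is zero; producer surplus equals total surplus.
PS = ½·(68 − 10)·58 = 1682.

PS = 1682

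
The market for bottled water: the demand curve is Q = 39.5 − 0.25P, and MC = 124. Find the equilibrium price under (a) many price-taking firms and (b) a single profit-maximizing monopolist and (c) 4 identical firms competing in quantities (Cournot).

Inverting demand: P = 158 − 4Q.
Competitive firms price at marginal cost: P = 124, giving Q = 8.5.
Monopoly sets MR = MC: 158 − 8Q = 124 ⇒ Q = 4.25, P = 158 − 4·4.25 = 141.
With 4 symmetric Cournot firms, each firm's FOC gives 158 − 20q = 124, so q = 1.7, Q = 4·1.7 = 6.8, and P = 130.8.

Competition: P = 124; Monopoly: P = 141; Cournot: P = 130.8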